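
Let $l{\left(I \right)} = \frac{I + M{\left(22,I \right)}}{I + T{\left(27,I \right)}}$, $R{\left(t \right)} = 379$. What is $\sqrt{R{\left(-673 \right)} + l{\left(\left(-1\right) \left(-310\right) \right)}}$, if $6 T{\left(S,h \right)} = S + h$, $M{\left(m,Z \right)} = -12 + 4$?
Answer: $\frac{5 \sqrt{433927}}{169} \approx 19.489$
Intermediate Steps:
$M{\left(m,Z \right)} = -8$
$T{\left(S,h \right)} = \frac{S}{6} + \frac{h}{6}$ ($T{\left(S,h \right)} = \frac{S + h}{6} = \frac{S}{6} + \frac{h}{6}$)
$l{\left(I \right)} = \frac{-8 + I}{\frac{9}{2} + \frac{7 I}{6}}$ ($l{\left(I \right)} = \frac{I - 8}{I + \left(\frac{1}{6} \cdot 27 + \frac{I}{6}\right)} = \frac{-8 + I}{I + \left(\frac{9}{2} + \frac{I}{6}\right)} = \frac{-8 + I}{\frac{9}{2} + \frac{7 I}{6}}$)
$\sqrt{R{\left(-673 \right)} + l{\left(\left(-1\right) \left(-310\right) \right)}} = \sqrt{379 + \frac{6 \left(-8 - -310\right)}{27 + 7 \left(\left(-1\right) \left(-310\right)\right)}} = \sqrt{379 + \frac{6 \left(-8 + 310\right)}{27 + 7 \cdot 310}} = \sqrt{379 + 6 \frac{1}{27 + 2170} \cdot 302} = \sqrt{379 + 6 \cdot \frac{1}{2197} \cdot 302} = \sqrt{379 + \frac{1812}{2197}} = \sqrt{\frac{834475}{2197}} = \frac{5 \sqrt{433927}}{169}$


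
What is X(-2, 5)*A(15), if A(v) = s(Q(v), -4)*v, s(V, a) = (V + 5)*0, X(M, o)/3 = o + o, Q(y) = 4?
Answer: 0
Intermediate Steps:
X(M, o) = 6*o (X(M, o) = 3*(o + o) = 3*(2*o) = 6*o)
s(V, a) = 0 (s(V, a) = (5 + V)*0 = 0)
A(v) = 0 (A(v) = 0*v = 0)
X(-2, 5)*A(15) = (6*5)*0 = 30*0 = 0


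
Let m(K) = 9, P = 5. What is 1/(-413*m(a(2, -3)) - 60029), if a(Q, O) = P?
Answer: -1/63746 ≈ -1.5687e-5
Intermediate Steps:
a(Q, O) = 5
1/(-413*m(a(2, -3)) - 60029) = 1/(-413*9 - 60029) = 1/(-3717 - 60029) = 1/(-63746) = -1/63746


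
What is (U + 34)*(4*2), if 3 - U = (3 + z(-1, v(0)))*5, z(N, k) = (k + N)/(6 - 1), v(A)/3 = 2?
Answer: 136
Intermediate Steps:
v(A) = 6 (v(A) = 3*2 = 6)
z(N, k) = N/5 + k/5 (z(N, k) = (N + k)/5 = (N + k)*(1/5) = N/5 + k/5)
U = -17 (U = 3 - (3 + ((1/5)*(-1) + (1/5)*6))*5 = 3 - (3 + (-1/5 + 6/5))*5 = 3 - (3 + 1)*5 = 3 - 4*5 = 3 - 1*20 = 3 - 20 = -17)
(U + 34)*(4*2) = (-17 + 34)*(4*2) = 17*8 = 136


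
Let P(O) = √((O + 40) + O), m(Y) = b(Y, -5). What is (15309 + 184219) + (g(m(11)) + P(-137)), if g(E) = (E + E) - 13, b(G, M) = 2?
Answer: 199519 + 3*I*√26 ≈ 1.9952e+5 + 15.297*I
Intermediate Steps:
m(Y) = 2
P(O) = √(40 + 2*O) (P(O) = √((40 + O) + O) = √(40 + 2*O))
g(E) = -13 + 2*E (g(E) = 2*E - 13 = -13 + 2*E)
(15309 + 184219) + (g(m(11)) + P(-137)) = (15309 + 184219) + ((-13 + 2*2) + √(40 + 2*(-137))) = 199528 + ((-13 + 4) + √(40 - 274)) = 199528 + (-9 + √(-234)) = 199528 + (-9 + 3*I*√26) = 199519 + 3*I*√26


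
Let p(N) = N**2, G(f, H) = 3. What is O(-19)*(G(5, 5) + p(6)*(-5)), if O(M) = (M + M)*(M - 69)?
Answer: -591888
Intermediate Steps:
O(M) = 2*M*(-69 + M) (O(M) = (2*M)*(-69 + M) = 2*M*(-69 + M))
O(-19)*(G(5, 5) + p(6)*(-5)) = (2*(-19)*(-69 - 19))*(3 + 6**2*(-5)) = (2*(-19)*(-88))*(3 + 36*(-5)) = 3344*(3 - 180) = 3344*(-177) = -591888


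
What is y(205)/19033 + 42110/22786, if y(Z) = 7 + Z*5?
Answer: 412497391/216842969 ≈ 1.9023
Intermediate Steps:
y(Z) = 7 + 5*Z
y(205)/19033 + 42110/22786 = (7 + 5*205)/19033 + 42110/22786 = (7 + 1025)*(1/19033) + 42110*(1/22786) = 1032*(1/19033) + 21055/11393 = 1032/19033 + 21055/11393 = 412497391/216842969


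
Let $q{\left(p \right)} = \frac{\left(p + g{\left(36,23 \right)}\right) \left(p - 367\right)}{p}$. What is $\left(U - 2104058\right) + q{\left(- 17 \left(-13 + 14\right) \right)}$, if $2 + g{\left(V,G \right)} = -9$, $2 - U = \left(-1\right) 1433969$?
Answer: $- \frac{11402231}{17} \approx -6.7072 \cdot 10^{5}$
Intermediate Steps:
$U = 1433971$ ($U = 2 - \left(-1\right) 1433969 = 2 - -1433969 = 2 + 1433969 = 1433971$)
$g{\left(V,G \right)} = -11$ ($g{\left(V,G \right)} = -2 - 9 = -11$)
$q{\left(p \right)} = \frac{\left(-367 + p\right) \left(-11 + p\right)}{p}$ ($q{\left(p \right)} = \frac{\left(p - 11\right) \left(p - 367\right)}{p} = \frac{\left(-11 + p\right) \left(-367 + p\right)}{p} = \frac{\left(-367 + p\right) \left(-11 + p\right)}{p}$)
$\left(U - 2104058\right) + q{\left(- 17 \left(-13 + 14\right) \right)} = \left(1433971 - 2104058\right) - \left(378 - 4037 \left(- \frac{1}{17 \left(-13 + 14\right)}\right) + 17 \left(-13 + 14\right)\right) = -670087 - \left(395 + \frac{4037}{17}\right) = -670087 - \frac{10752}{17} = - \frac{11402231}{17}$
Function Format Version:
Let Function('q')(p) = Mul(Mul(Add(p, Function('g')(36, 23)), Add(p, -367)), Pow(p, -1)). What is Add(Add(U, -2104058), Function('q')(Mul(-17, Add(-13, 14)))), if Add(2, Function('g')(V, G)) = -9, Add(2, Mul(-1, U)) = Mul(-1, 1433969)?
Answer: Rational(-11402231, 17) ≈ -6.7072e+5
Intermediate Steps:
U = 1433971 (U = Add(2, Mul(-1, Mul(-1, 1433969))) = Add(2, Mul(-1, -1433969)) = Add(2, 1433969) = 1433971)
Function('g')(V, G) = -11 (Function('g')(V, G) = Add(-2, -9) = -11)
Function('q')(p) = Mul(Pow(p, -1), Add(-367, p), Add(-11, p)) (Function('q')(p) = Mul(Mul(Add(p, -11), Add(p, -367)), Pow(p, -1)) = Mul(Mul(Add(-11, p), Add(-367, p)), Pow(p, -1)) = Mul(Mul(Add(-367, p), Add(-11, p)), Pow(p, -1)) = Mul(Pow(p, -1), Add(-367, p), Add(-11, p)))
Add(Add(U, -2104058), Function('q')(Mul(-17, Add(-13, 14)))) = Add(Add(1433971, -2104058), Add(-378, Mul(-17, Add(-13, 14)), Mul(4037, Pow(Mul(-17, Add(-13, 14)), -1)))) = Add(-670087, Add(-378, Mul(-17, 1), Mul(4037, Pow(Mul(-17, 1), -1)))) = Add(-670087, Add(-378, -17, Mul(4037, Pow(-17, -1)))) = Add(-670087, Add(-378, -17, Mul(4037, Rational(-1, 17)))) = Add(-670087, Add(-378, -17, Rational(-4037, 17))) = Add(-670087, Rational(-10752, 17)) = Rational(-11402231, 17)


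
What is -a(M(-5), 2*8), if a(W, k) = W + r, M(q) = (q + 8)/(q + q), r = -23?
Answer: 233/10 ≈ 23.300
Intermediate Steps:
M(q) = (8 + q)/(2*q) (M(q) = (8 + q)/((2*q)) = (8 + q)*(1/(2*q)) = (8 + q)/(2*q))
a(W, k) = -23 + W (a(W, k) = W - 23 = -23 + W)
-a(M(-5), 2*8) = -(-23 + (½)*(8 - 5)/(-5)) = -(-23 + (½)*(-⅕)*3) = -(-23 - 3/10) = -1*(-233/10) = 233/10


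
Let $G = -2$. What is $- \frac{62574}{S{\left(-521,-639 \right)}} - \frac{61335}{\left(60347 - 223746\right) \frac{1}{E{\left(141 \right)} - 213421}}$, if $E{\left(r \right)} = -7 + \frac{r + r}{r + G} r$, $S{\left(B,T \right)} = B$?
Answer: $- \frac{945316797915936}{11833192181} \approx -79887.0$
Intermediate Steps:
$E{\left(r \right)} = -7 + \frac{2 r^{2}}{-2 + r}$ ($E{\left(r \right)} = -7 + \frac{r + r}{r - 2} r = -7 + \frac{2 r}{-2 + r} r = -7 + \frac{2 r^{2}}{-2 + r}$)
$- \frac{62574}{S{\left(-521,-639 \right)}} - \frac{61335}{\left(60347 - 223746\right) \frac{1}{E{\left(141 \right)} - 213421}} = - \frac{62574}{-521} - \frac{61335}{\left(60347 - 223746\right) \frac{1}{\frac{14 - 987 + 2 \cdot 141^{2}}{-2 + 141} - 213421}} = \left(-62574\right) \left(- \frac{1}{521}\right) - \frac{61335}{\left(-163399\right) \frac{1}{\frac{14 - 987 + 2 \cdot 19881}{139} - 213421}} = \frac{62574}{521} - \frac{61335}{\left(-163399\right) \frac{1}{\frac{14 - 987 + 39762}{139} - 213421}} = \frac{62574}{521} - \frac{61335}{\left(-163399\right) \frac{1}{\frac{1}{139} \cdot 38789 - 213421}} = \frac{62574}{521} - \frac{61335}{\left(-163399\right) \frac{1}{\frac{38789}{139} - 213421}} = \frac{62574}{521} - \frac{61335}{\left(-163399\right) \frac{1}{- \frac{29626730}{139}}} = \frac{62574}{521} - \frac{61335}{\left(-163399\right) \left(- \frac{139}{29626730}\right)} = \frac{62574}{521} - \frac{61335}{\frac{22712461}{29626730}} = \frac{62574}{521} - \frac{1817155484550}{22712461} = - \frac{945316797915936}{11833192181}$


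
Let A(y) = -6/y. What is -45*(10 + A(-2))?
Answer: -585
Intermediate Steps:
-45*(10 + A(-2)) = -45*(10 - 6/(-2)) = -45*(10 - 6*(-1/2)) = -45*(10 + 3) = -45*13 = -585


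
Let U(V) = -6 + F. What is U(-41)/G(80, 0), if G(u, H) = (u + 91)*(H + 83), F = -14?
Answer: -20/14193 ≈ -0.0014091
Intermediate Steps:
G(u, H) = (83 + H)*(91 + u) (G(u, H) = (91 + u)*(83 + H) = (83 + H)*(91 + u))
U(V) = -20 (U(V) = -6 - 14 = -20)
U(-41)/G(80, 0) = -20/(7553 + 83*80 + 91*0 + 0*80) = -20/(7553 + 6640 + 0 + 0) = -20/14193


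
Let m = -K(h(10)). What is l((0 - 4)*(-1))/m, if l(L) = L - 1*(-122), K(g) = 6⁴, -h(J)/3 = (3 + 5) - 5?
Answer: -7/72 ≈ -0.097222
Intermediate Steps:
h(J) = -9 (h(J) = -3*((3 + 5) - 5) = -3*(8 - 5) = -3*3 = -9)
K(g) = 1296
l(L) = 122 + L (l(L) = L + 122 = 122 + L)
m = -1296 (m = -1*1296 = -1296)
l((0 - 4)*(-1))/m = (122 + (0 - 4)*(-1))/(-1296) = (122 - 4*(-1))*(-1/1296) = (122 + 4)*(-1/1296) = 126*(-1/1296) = -7/72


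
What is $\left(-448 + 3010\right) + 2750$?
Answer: $5312$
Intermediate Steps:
$\left(-448 + 3010\right) + 2750 = 2562 + 2750 = 5312$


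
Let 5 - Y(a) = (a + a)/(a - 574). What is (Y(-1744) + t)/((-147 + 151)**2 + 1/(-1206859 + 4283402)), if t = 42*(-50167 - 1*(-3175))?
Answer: -7037507584481075/57051414551 ≈ -1.2335e+5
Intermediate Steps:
t = -1973664 (t = 42*(-50167 + 3175) = 42*(-46992) = -1973664)
Y(a) = 5 - 2*a/(-574 + a) (Y(a) = 5 - (a + a)/(a - 574) = 5 - 2*a/(-574 + a))
(Y(-1744) + t)/((-147 + 151)**2 + 1/(-1206859 + 4283402)) = ((-2870 + 3*(-1744))/(-574 - 1744) - 1973664)/((-147 + 151)**2 + 1/(-1206859 + 4283402)) = ((-2870 - 5232)/(-2318) - 1973664)/(4**2 + 1/3076543) = (-1/2318*(-8102) - 1973664)/(16 + 1/3076543) = (4051/1159 - 1973664)/(49224689/3076543) = -2287472525/1159*3076543/49224689 = -7037507584481075/57051414551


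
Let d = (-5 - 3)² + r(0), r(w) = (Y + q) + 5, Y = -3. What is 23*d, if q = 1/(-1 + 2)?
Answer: 1541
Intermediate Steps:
q = 1 (q = 1/1 = 1)
r(w) = 3 (r(w) = (-3 + 1) + 5 = -2 + 5 = 3)
d = 67 (d = (-5 - 3)² + 3 = (-8)² + 3 = 64 + 3 = 67)
23*d = 23*67 = 1541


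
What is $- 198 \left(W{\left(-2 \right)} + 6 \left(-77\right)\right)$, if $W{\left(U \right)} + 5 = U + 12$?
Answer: $90486$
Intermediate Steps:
$W{\left(U \right)} = 7 + U$ ($W{\left(U \right)} = -5 + \left(U + 12\right) = -5 + \left(12 + U\right) = 7 + U$)
$- 198 \left(W{\left(-2 \right)} + 6 \left(-77\right)\right) = - 198 \left(\left(7 - 2\right) + 6 \left(-77\right)\right) = - 198 \left(5 - 462\right) = \left(-198\right) \left(-457\right) = 90486$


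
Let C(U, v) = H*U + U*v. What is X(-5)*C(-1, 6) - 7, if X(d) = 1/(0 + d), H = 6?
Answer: -23/5 ≈ -4.6000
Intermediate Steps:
X(d) = 1/d
C(U, v) = 6*U + U*v
X(-5)*C(-1, 6) - 7 = (-(6 + 6))/(-5) - 7 = -(-1)*12/5 - 7 = -1/5*(-12) - 7 = 12/5 - 7 = -23/5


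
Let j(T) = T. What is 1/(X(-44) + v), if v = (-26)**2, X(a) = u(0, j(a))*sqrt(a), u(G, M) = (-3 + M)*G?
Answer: 1/676 ≈ 0.0014793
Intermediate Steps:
u(G, M) = G*(-3 + M)
X(a) = 0 (X(a) = (0*(-3 + a))*sqrt(a) = 0*sqrt(a) = 0)
v = 676
1/(X(-44) + v) = 1/(0 + 676) = 1/676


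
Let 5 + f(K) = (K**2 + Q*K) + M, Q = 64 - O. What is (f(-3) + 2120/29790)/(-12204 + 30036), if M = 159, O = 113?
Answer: 461851/26560764 ≈ 0.017388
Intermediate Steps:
Q = -49 (Q = 64 - 1*113 = 64 - 113 = -49)
f(K) = 154 + K**2 - 49*K (f(K) = -5 + ((K**2 - 49*K) + 159) = -5 + (159 + K**2 - 49*K) = 154 + K**2 - 49*K)
(f(-3) + 2120/29790)/(-12204 + 30036) = ((154 + (-3)**2 - 49*(-3)) + 2120/29790)/(-12204 + 30036) = ((154 + 9 + 147) + 2120*(1/29790))/17832 = (310 + 212/2979)*(1/17832) = (923702/2979)*(1/17832) = 461851/26560764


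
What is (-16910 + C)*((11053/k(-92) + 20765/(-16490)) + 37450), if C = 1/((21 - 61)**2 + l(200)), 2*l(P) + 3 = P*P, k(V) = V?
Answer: -1034159153222426305/1638332619 ≈ -6.3123e+8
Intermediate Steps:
l(P) = -3/2 + P**2/2 (l(P) = -3/2 + (P*P)/2 = -3/2 + P**2/2)
C = 2/43197 (C = 1/((21 - 61)**2 + (-3/2 + (1/2)*200**2)) = 1/((-40)**2 + (-3/2 + (1/2)*40000)) = 1/(1600 + (-3/2 + 20000)) = 1/(1600 + 39997/2) = 1/(43197/2) = 2/43197 ≈ 4.6300e-5)
(-16910 + C)*((11053/k(-92) + 20765/(-16490)) + 37450) = (-16910 + 2/43197)*((11053/(-92) + 20765/(-16490)) + 37450) = -730461268*((11053*(-1/92) + 20765*(-1/16490)) + 37450)/43197 = -730461268*((-11053/92 - 4153/3298) + 37450)/43197 = -730461268*(-18417435/151708 + 37450)/43197 = -730461268/43197*5663047165/151708 = -1034159153222426305/1638332619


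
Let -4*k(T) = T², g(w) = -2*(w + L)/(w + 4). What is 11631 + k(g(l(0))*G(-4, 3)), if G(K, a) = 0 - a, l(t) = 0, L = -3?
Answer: 186015/16 ≈ 11626.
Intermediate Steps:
G(K, a) = -a
g(w) = -2*(-3 + w)/(4 + w) (g(w) = -2*(w - 3)/(w + 4) = -2*(-3 + w)/(4 + w))
k(T) = -T²/4
11631 + k(g(l(0))*G(-4, 3)) = 11631 - 36*(3 - 1*0)²/(4 + 0)²/4 = 11631 - 9*(3 + 0)²/4/4 = 11631 - ((2*(¼)*3)*(-3))²/4 = 11631 - ((3/2)*(-3))²/4 = 11631 - (-9/2)²/4 = 11631 - ¼*81/4 = 11631 - 81/16 = 186015/16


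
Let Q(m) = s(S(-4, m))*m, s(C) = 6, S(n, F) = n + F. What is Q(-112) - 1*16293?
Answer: -16965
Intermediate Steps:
S(n, F) = F + n
Q(m) = 6*m
Q(-112) - 1*16293 = 6*(-112) - 1*16293 = -672 - 16293 = -16965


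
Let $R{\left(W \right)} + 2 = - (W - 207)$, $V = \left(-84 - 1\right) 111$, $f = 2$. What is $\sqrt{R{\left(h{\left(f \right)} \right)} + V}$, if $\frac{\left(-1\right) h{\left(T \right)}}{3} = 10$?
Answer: $20 i \sqrt{23} \approx 95.917 i$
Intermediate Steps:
$V = -9435$ ($V = \left(-85\right) 111 = -9435$)
$h{\left(T \right)} = -30$ ($h{\left(T \right)} = \left(-3\right) 10 = -30$)
$R{\left(W \right)} = 205 - W$ ($R{\left(W \right)} = -2 - \left(W - 207\right) = -2 - \left(-207 + W\right) = 205 - W$)
$\sqrt{R{\left(h{\left(f \right)} \right)} + V} = \sqrt{\left(205 - -30\right) - 9435} = \sqrt{\left(205 + 30\right) - 9435} = \sqrt{235 - 9435} = \sqrt{-9200} = 20 i \sqrt{23}$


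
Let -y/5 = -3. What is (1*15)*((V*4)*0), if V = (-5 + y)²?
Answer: 0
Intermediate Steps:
y = 15 (y = -5*(-3) = 15)
V = 100 (V = (-5 + 15)² = 10² = 100)
(1*15)*((V*4)*0) = (1*15)*((100*4)*0) = 15*(400*0) = 15*0 = 0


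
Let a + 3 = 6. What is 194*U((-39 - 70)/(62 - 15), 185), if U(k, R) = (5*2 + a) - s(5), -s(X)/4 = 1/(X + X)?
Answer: 12998/5 ≈ 2599.6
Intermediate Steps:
a = 3 (a = -3 + 6 = 3)
s(X) = -2/X (s(X) = -4/(X + X) = -4*1/(2*X) = -2/X)
U(k, R) = 67/5 (U(k, R) = (5*2 + 3) - (-2)/5 = (10 + 3) - (-2)/5 = 13 - 1*(-⅖) = 13 + ⅖ = 67/5)
194*U((-39 - 70)/(62 - 15), 185) = 194*(67/5) = 12998/5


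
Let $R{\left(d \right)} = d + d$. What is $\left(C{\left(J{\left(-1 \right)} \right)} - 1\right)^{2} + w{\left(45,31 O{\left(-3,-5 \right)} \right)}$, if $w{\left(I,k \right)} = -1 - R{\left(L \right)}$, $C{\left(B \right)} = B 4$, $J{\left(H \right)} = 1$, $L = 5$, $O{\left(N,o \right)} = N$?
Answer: $-2$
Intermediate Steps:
$R{\left(d \right)} = 2 d$
$C{\left(B \right)} = 4 B$
$w{\left(I,k \right)} = -11$ ($w{\left(I,k \right)} = -1 - 2 \cdot 5 = -1 - 10 = -11$)
$\left(C{\left(J{\left(-1 \right)} \right)} - 1\right)^{2} + w{\left(45,31 O{\left(-3,-5 \right)} \right)} = \left(4 \cdot 1 - 1\right)^{2} - 11 = \left(4 - 1\right)^{2} - 11 = 3^{2} - 11 = 9 - 11 = -2$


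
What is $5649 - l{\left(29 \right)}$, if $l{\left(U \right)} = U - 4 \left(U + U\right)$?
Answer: $5852$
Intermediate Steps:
$l{\left(U \right)} = - 7 U$ ($l{\left(U \right)} = U - 4 \cdot 2 U = U - 8 U = - 7 U$)
$5649 - l{\left(29 \right)} = 5649 - \left(-7\right) 29 = 5649 - -203 = 5649 + 203 = 5852$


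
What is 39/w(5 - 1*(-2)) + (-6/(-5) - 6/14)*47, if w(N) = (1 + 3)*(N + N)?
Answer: 10347/280 ≈ 36.954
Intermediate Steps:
w(N) = 8*N (w(N) = 4*(2*N) = 8*N)
39/w(5 - 1*(-2)) + (-6/(-5) - 6/14)*47 = 39/((8*(5 - 1*(-2)))) + (-6/(-5) - 6/14)*47 = 39/((8*(5 + 2))) + (-6*(-⅕) - 6*1/14)*47 = 39/((8*7)) + (6/5 - 3/7)*47 = 39/56 + (27/35)*47 = 39*(1/56) + 1269/35 = 39/56 + 1269/35 = 10347/280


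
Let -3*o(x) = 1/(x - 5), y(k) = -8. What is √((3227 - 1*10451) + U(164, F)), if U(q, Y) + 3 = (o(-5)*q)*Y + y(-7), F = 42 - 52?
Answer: I*√65607/3 ≈ 85.38*I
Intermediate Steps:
F = -10
o(x) = -1/(3*(-5 + x)) (o(x) = -1/(3*(x - 5)) = -1/(3*(-5 + x)))
U(q, Y) = -11 + Y*q/30 (U(q, Y) = -3 + (((-1/(-15 + 3*(-5)))*q)*Y - 8) = -3 + (((-1/(-15 - 15))*q)*Y - 8) = -3 + (((-1/(-30))*q)*Y - 8) = -3 + (((-1*(-1/30))*q)*Y - 8) = -3 + ((q/30)*Y - 8) = -3 + (Y*q/30 - 8) = -3 + (-8 + Y*q/30) = -11 + Y*q/30)
√((3227 - 1*10451) + U(164, F)) = √((3227 - 1*10451) + (-11 + (1/30)*(-10)*164)) = √((3227 - 10451) + (-11 - 164/3)) = √(-7224 - 197/3) = √(-21869/3) = I*√65607/3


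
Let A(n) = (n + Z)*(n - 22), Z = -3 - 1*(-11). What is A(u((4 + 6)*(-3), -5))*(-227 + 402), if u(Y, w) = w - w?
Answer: -30800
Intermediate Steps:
Z = 8 (Z = -3 + 11 = 8)
u(Y, w) = 0
A(n) = (-22 + n)*(8 + n) (A(n) = (n + 8)*(n - 22) = (8 + n)*(-22 + n) = (-22 + n)*(8 + n))
A(u((4 + 6)*(-3), -5))*(-227 + 402) = (-176 + 0**2 - 14*0)*(-227 + 402) = (-176 + 0 + 0)*175 = -176*175 = -30800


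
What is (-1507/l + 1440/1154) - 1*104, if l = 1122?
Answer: -6126425/58854 ≈ -104.10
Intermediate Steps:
(-1507/l + 1440/1154) - 1*104 = (-1507/1122 + 1440/1154) - 1*104 = (-1507*1/1122 + 1440*(1/1154)) - 104 = (-137/102 + 720/577) - 104 = -5609/58854 - 104 = -6126425/58854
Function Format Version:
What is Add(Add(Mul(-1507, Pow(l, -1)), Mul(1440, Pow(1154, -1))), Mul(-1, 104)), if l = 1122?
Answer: Rational(-6126425, 58854) ≈ -104.10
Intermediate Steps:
Add(Add(Mul(-1507, Pow(l, -1)), Mul(1440, Pow(1154, -1))), Mul(-1, 104)) = Add(Add(Mul(-1507, Pow(1122, -1)), Mul(1440, Pow(1154, -1))), Mul(-1, 104)) = Add(Add(Mul(-1507, Rational(1, 1122)), Mul(1440, Rational(1, 1154))), -104) = Add(Add(Rational(-137, 102), Rational(720, 577)), -104) = Add(Rational(-5609, 58854), -104) = Rational(-6126425, 58854)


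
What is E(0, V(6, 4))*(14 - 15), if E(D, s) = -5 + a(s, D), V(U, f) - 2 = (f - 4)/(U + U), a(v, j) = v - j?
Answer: 3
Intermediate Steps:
V(U, f) = 2 + (-4 + f)/(2*U) (V(U, f) = 2 + (f - 4)/(U + U) = 2 + (-4 + f)/((2*U)) = 2 + (-4 + f)*(1/(2*U)) = 2 + (-4 + f)/(2*U))
E(D, s) = -5 + s - D (E(D, s) = -5 + (s - D) = -5 + s - D)
E(0, V(6, 4))*(14 - 15) = (-5 + (½)*(-4 + 4 + 4*6)/6 - 1*0)*(14 - 15) = (-5 + (½)*(⅙)*(-4 + 4 + 24) + 0)*(-1) = (-5 + (½)*(⅙)*24 + 0)*(-1) = (-5 + 2 + 0)*(-1) = -3*(-1) = 3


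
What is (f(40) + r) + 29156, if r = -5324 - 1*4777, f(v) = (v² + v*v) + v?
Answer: 22295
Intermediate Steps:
f(v) = v + 2*v² (f(v) = (v² + v²) + v = 2*v² + v = v + 2*v²)
r = -10101 (r = -5324 - 4777 = -10101)
(f(40) + r) + 29156 = (40*(1 + 2*40) - 10101) + 29156 = (40*(1 + 80) - 10101) + 29156 = (40*81 - 10101) + 29156 = (3240 - 10101) + 29156 = -6861 + 29156 = 22295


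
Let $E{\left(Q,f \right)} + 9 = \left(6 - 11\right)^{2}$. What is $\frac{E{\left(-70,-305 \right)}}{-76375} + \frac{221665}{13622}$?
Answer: $\frac{16929446423}{1040380250} \approx 16.272$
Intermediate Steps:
$E{\left(Q,f \right)} = 16$ ($E{\left(Q,f \right)} = -9 + \left(6 - 11\right)^{2} = -9 + \left(-5\right)^{2} = -9 + 25 = 16$)
$\frac{E{\left(-70,-305 \right)}}{-76375} + \frac{221665}{13622} = \frac{16}{-76375} + \frac{221665}{13622} = 16 \left(- \frac{1}{76375}\right) + 221665 \cdot \frac{1}{13622} = - \frac{16}{76375} + \frac{221665}{13622} = \frac{16929446423}{1040380250}$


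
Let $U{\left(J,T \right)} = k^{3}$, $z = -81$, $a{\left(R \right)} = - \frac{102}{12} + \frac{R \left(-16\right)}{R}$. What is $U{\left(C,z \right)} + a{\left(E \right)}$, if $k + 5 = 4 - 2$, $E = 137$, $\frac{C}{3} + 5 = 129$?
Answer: $- \frac{103}{2} \approx -51.5$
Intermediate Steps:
$C = 372$ ($C = -15 + 3 \cdot 129 = -15 + 387 = 372$)
$a{\left(R \right)} = - \frac{49}{2}$ ($a{\left(R \right)} = \left(-102\right) \frac{1}{12} + \frac{\left(-16\right) R}{R} = - \frac{17}{2} - 16 = - \frac{49}{2}$)
$k = -3$ ($k = -5 + \left(4 - 2\right) = -5 + 2 = -3$)
$U{\left(J,T \right)} = -27$ ($U{\left(J,T \right)} = \left(-3\right)^{3} = -27$)
$U{\left(C,z \right)} + a{\left(E \right)} = -27 - \frac{49}{2} = - \frac{103}{2}$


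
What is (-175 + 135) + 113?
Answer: 73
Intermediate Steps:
(-175 + 135) + 113 = -40 + 113 = 73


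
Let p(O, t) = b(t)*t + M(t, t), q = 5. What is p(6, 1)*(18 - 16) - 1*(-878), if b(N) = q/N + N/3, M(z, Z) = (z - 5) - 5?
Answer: 2612/3 ≈ 870.67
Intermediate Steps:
M(z, Z) = -10 + z (M(z, Z) = (-5 + z) - 5 = -10 + z)
b(N) = 5/N + N/3
p(O, t) = -10 + t + t*(5/t + t/3) (p(O, t) = (5/t + t/3)*t + (-10 + t) = t*(5/t + t/3) + (-10 + t) = -10 + t + t*(5/t + t/3))
p(6, 1)*(18 - 16) - 1*(-878) = (-5 + 1 + (1/3)*1**2)*(18 - 16) - 1*(-878) = (-5 + 1 + (1/3)*1)*2 + 878 = (-5 + 1 + 1/3)*2 + 878 = -11/3*2 + 878 = -22/3 + 878 = 2612/3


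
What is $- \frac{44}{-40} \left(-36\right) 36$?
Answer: $- \frac{7128}{5} \approx -1425.6$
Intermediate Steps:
$- \frac{44}{-40} \left(-36\right) 36 = \left(-44\right) \left(- \frac{1}{40}\right) \left(-36\right) 36 = \frac{11}{10} \left(-36\right) 36 = \left(- \frac{198}{5}\right) 36 = - \frac{7128}{5}$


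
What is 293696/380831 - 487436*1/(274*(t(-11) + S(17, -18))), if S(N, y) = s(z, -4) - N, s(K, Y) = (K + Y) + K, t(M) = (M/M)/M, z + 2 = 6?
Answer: 513381550463/3756516984 ≈ 136.66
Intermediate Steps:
z = 4 (z = -2 + 6 = 4)
t(M) = 1/M
s(K, Y) = Y + 2*K
S(N, y) = 4 - N (S(N, y) = (-4 + 2*4) - N = (-4 + 8) - N = 4 - N)
293696/380831 - 487436*1/(274*(t(-11) + S(17, -18))) = 293696/380831 - 487436*1/(274*(1/(-11) + (4 - 1*17))) = 293696*(1/380831) - 487436*1/(274*(-1/11 + (4 - 17))) = 293696/380831 - 487436*1/(274*(-1/11 - 13)) = 293696/380831 - 487436/((-144/11*274)) = 293696/380831 - 487436/(-39456/11) = 293696/380831 - 487436*(-11/39456) = 293696/380831 + 1340449/9864 = 513381550463/3756516984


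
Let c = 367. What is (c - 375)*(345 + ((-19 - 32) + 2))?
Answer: -2368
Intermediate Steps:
(c - 375)*(345 + ((-19 - 32) + 2)) = (367 - 375)*(345 + ((-19 - 32) + 2)) = -8*(345 + (-51 + 2)) = -8*(345 - 49) = -8*296 = -2368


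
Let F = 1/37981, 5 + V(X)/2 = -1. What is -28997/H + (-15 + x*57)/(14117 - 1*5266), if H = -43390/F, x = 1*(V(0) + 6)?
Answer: -588077773183/14586408967090 ≈ -0.040317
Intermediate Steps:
V(X) = -12 (V(X) = -10 + 2*(-1) = -10 - 2 = -12)
x = -6 (x = 1*(-12 + 6) = 1*(-6) = -6)
F = 1/37981 ≈ 2.6329e-5
H = -1647995590 (H = -43390/1/37981 = -43390*37981 = -1647995590)
-28997/H + (-15 + x*57)/(14117 - 1*5266) = -28997/(-1647995590) + (-15 - 6*57)/(14117 - 1*5266) = -28997*(-1/1647995590) + (-15 - 342)/(14117 - 5266) = 28997/1647995590 - 357/8851 = -588077773183/14586408967090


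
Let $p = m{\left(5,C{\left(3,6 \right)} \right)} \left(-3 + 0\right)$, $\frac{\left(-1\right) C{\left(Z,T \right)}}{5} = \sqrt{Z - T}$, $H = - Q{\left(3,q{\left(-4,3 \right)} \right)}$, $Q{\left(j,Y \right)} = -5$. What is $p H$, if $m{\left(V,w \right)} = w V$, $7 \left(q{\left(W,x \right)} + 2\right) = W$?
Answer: $375 i \sqrt{3} \approx 649.52 i$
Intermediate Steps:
$q{\left(W,x \right)} = -2 + \frac{W}{7}$
$H = 5$ ($H = \left(-1\right) \left(-5\right) = 5$)
$C{\left(Z,T \right)} = - 5 \sqrt{Z - T}$
$m{\left(V,w \right)} = V w$
$p = 75 i \sqrt{3}$ ($p = 5 \left(- 5 \sqrt{3 - 6}\right) \left(-3 + 0\right) = 5 \left(- 5 \sqrt{3 - 6}\right) \left(-3\right) = 5 \left(- 5 \sqrt{-3}\right) \left(-3\right) = 5 \left(- 5 i \sqrt{3}\right) \left(-3\right) = - 25 i \sqrt{3} \left(-3\right) = 75 i \sqrt{3} \approx 129.9 i$)
$p H = 75 i \sqrt{3} \cdot 5 = 375 i \sqrt{3}$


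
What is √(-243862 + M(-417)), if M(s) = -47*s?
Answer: 13*I*√1327 ≈ 473.56*I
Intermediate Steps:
√(-243862 + M(-417)) = √(-243862 - 47*(-417)) = √(-243862 + 19599) = √(-224263) = 13*I*√1327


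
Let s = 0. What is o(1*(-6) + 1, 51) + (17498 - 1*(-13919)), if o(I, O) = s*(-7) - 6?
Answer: 31411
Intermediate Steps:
o(I, O) = -6 (o(I, O) = 0*(-7) - 6 = 0 - 6 = -6)
o(1*(-6) + 1, 51) + (17498 - 1*(-13919)) = -6 + (17498 - 1*(-13919)) = -6 + (17498 + 13919) = -6 + 31417 = 31411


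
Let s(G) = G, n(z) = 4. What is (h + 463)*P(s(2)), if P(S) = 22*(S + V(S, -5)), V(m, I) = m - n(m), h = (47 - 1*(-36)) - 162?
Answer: 0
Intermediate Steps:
h = -79 (h = (47 + 36) - 162 = 83 - 162 = -79)
V(m, I) = -4 + m (V(m, I) = m - 1*4 = m - 4 = -4 + m)
P(S) = -88 + 44*S (P(S) = 22*(S + (-4 + S)) = 22*(-4 + 2*S) = -88 + 44*S)
(h + 463)*P(s(2)) = (-79 + 463)*(-88 + 44*2) = 384*(-88 + 88) = 384*0 = 0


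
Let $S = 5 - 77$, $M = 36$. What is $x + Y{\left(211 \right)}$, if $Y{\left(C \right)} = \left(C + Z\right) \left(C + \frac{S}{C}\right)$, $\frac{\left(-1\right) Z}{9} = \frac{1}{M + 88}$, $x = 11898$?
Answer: $\frac{1473862867}{26164} \approx 56332.0$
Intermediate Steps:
$Z = - \frac{9}{124}$ ($Z = - \frac{9}{36 + 88} = - \frac{9}{124} \approx -0.072581$)
$S = -72$
$Y{\left(C \right)} = \left(- \frac{9}{124} + C\right) \left(C - \frac{72}{C}\right)$ ($Y{\left(C \right)} = \left(C - \frac{9}{124}\right) \left(C - \frac{72}{C}\right) = \left(- \frac{9}{124} + C\right) \left(C - \frac{72}{C}\right)$)
$x + Y{\left(211 \right)} = 11898 + \left(-72 + 211^{2} - \frac{1899}{124} + \frac{162}{31 \cdot 211}\right) = 11898 + \left(-72 + 44521 - \frac{1899}{124} + \frac{162}{31} \cdot \frac{1}{211}\right) = 11898 + \left(-72 + 44521 - \frac{1899}{124} + \frac{162}{6541}\right) = 11898 + \frac{1162563595}{26164} = \frac{1473862867}{26164}$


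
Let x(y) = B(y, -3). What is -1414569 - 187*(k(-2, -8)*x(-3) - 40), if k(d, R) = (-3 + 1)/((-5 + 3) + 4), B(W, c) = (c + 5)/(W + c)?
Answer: -4221454/3 ≈ -1.4072e+6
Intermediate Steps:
B(W, c) = (5 + c)/(W + c)
x(y) = 2/(-3 + y) (x(y) = (5 - 3)/(y - 3) = 2/(-3 + y))
k(d, R) = -1 (k(d, R) = -2/(-2 + 4) = -2/2 = -2*½ = -1)
-1414569 - 187*(k(-2, -8)*x(-3) - 40) = -1414569 - 187*(-2/(-3 - 3) - 40) = -1414569 - 187*(-2/(-6) - 40) = -1414569 - 187*(-2*(-1)/6 - 40) = -1414569 - 187*(-1*(-⅓) - 40) = -1414569 - 187*(⅓ - 40) = -1414569 - 187*(-119)/3 = -1414569 - 1*(-22253/3) = -1414569 + 22253/3 = -4221454/3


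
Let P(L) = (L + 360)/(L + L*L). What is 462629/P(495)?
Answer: 2524103824/19 ≈ 1.3285e+8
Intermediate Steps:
P(L) = (360 + L)/(L + L²)
462629/P(495) = 462629/(((360 + 495)/(495*(1 + 495)))) = 462629/(((1/495)*855/496)) = 462629/(((1/495)*(1/496)*855)) = 462629/(19/5456) = 462629*(5456/19) = 2524103824/19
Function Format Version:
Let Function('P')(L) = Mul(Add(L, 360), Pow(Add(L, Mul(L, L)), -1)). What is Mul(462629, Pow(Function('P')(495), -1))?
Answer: Rational(2524103824, 19) ≈ 1.3285e+8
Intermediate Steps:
Function('P')(L) = Mul(Pow(Add(L, Pow(L, 2)), -1), Add(360, L)) (Function('P')(L) = Mul(Add(360, L), Pow(Add(L, Pow(L, 2)), -1)) = Mul(Pow(Add(L, Pow(L, 2)), -1), Add(360, L)))
Mul(462629, Pow(Function('P')(495), -1)) = Mul(462629, Pow(Mul(Pow(495, -1), Pow(Add(1, 495), -1), Add(360, 495)), -1)) = Mul(462629, Pow(Mul(Rational(1, 495), Pow(496, -1), 855), -1)) = Mul(462629, Pow(Mul(Rational(1, 495), Rational(1, 496), 855), -1)) = Mul(462629, Pow(Rational(19, 5456), -1)) = Mul(462629, Rational(5456, 19)) = Rational(2524103824, 19)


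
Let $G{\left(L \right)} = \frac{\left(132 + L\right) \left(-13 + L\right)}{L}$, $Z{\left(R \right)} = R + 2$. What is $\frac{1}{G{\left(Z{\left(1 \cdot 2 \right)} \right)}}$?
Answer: $- \frac{1}{306} \approx -0.003268$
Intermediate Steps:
$Z{\left(R \right)} = 2 + R$
$G{\left(L \right)} = \frac{\left(-13 + L\right) \left(132 + L\right)}{L}$
$\frac{1}{G{\left(Z{\left(1 \cdot 2 \right)} \right)}} = \frac{1}{119 + \left(2 + 1 \cdot 2\right) - \frac{1716}{2 + 1 \cdot 2}} = \frac{1}{119 + \left(2 + 2\right) - \frac{1716}{2 + 2}} = \frac{1}{119 + 4 - \frac{1716}{4}} = \frac{1}{119 + 4 - 429} = \frac{1}{-306} = - \frac{1}{306}$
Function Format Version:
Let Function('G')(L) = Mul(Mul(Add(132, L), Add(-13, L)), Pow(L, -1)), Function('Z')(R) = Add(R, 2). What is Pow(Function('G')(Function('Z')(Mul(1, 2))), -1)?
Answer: Rational(-1, 306) ≈ -0.0032680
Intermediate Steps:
Function('Z')(R) = Add(2, R)
Function('G')(L) = Mul(Pow(L, -1), Add(-13, L), Add(132, L)) (Function('G')(L) = Mul(Mul(Add(-13, L), Add(132, L)), Pow(L, -1)) = Mul(Pow(L, -1), Add(-13, L), Add(132, L)))
Pow(Function('G')(Function('Z')(Mul(1, 2))), -1) = Pow(Add(119, Add(2, Mul(1, 2)), Mul(-1716, Pow(Add(2, Mul(1, 2)), -1))), -1) = Pow(Add(119, Add(2, 2), Mul(-1716, Pow(Add(2, 2), -1))), -1) = Pow(Add(119, 4, Mul(-1716, Pow(4, -1))), -1) = Pow(Add(119, 4, Mul(-1716, Rational(1, 4))), -1) = Pow(Add(119, 4, -429), -1) = Pow(-306, -1) = Rational(-1, 306)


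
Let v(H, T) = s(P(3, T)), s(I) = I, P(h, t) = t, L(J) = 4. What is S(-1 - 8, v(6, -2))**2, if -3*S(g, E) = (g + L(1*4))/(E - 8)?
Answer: 1/36 ≈ 0.027778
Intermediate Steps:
v(H, T) = T
S(g, E) = -(4 + g)/(3*(-8 + E)) (S(g, E) = -(g + 4)/(3*(E - 8)) = -(4 + g)/(3*(-8 + E)))
S(-1 - 8, v(6, -2))**2 = ((-4 - (-1 - 8))/(3*(-8 - 2)))**2 = ((1/3)*(-4 - 1*(-9))/(-10))**2 = ((1/3)*(-1/10)*(-4 + 9))**2 = ((1/3)*(-1/10)*5)**2 = (-1/6)**2 = 1/36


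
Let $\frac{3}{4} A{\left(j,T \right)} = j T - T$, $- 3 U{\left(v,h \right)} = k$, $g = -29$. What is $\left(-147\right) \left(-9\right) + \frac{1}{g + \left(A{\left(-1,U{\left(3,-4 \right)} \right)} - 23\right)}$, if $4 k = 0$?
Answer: $\frac{68795}{52} \approx 1323.0$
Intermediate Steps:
$k = 0$ ($k = \frac{1}{4} \cdot 0 = 0$)
$U{\left(v,h \right)} = 0$ ($U{\left(v,h \right)} = \left(- \frac{1}{3}\right) 0 = 0$)
$A{\left(j,T \right)} = - \frac{4 T}{3} + \frac{4 T j}{3}$ ($A{\left(j,T \right)} = \frac{4 \left(j T - T\right)}{3} = \frac{4 \left(T j - T\right)}{3} = \frac{4 \left(- T + T j\right)}{3} = - \frac{4 T}{3} + \frac{4 T j}{3}$)
$\left(-147\right) \left(-9\right) + \frac{1}{g + \left(A{\left(-1,U{\left(3,-4 \right)} \right)} - 23\right)} = \left(-147\right) \left(-9\right) + \frac{1}{-29 - \left(23 + 0 \left(-1 - 1\right)\right)} = 1323 + \frac{1}{-29 - \left(23 + 0 \left(-2\right)\right)} = 1323 + \frac{1}{-29 + \left(0 - 23\right)} = 1323 + \frac{1}{-29 - 23} = 1323 + \frac{1}{-52} = 1323 - \frac{1}{52} = \frac{68795}{52}$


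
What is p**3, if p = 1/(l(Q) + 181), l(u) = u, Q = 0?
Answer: 1/5929741 ≈ 1.6864e-7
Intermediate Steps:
p = 1/181 (p = 1/(0 + 181) = 1/181 ≈ 0.0055249)
p**3 = (1/181)**3 = 1/5929741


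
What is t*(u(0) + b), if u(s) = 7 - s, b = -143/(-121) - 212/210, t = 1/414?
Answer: 4142/239085 ≈ 0.017324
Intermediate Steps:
t = 1/414 ≈ 0.0024155
b = 199/1155 (b = -143*(-1/121) - 212*1/210 = 13/11 - 106/105 = 199/1155 ≈ 0.17229)
t*(u(0) + b) = ((7 - 1*0) + 199/1155)/414 = ((7 + 0) + 199/1155)/414 = (7 + 199/1155)/414 = (1/414)*(8284/1155) = 4142/239085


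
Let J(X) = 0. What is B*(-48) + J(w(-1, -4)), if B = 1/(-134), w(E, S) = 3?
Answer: 24/67 ≈ 0.35821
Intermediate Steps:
B = -1/134 ≈ -0.0074627
B*(-48) + J(w(-1, -4)) = -1/134*(-48) + 0 = 24/67 + 0 = 24/67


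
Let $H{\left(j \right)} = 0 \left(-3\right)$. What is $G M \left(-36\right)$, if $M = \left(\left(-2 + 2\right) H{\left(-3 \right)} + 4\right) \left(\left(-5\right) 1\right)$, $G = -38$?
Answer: $-27360$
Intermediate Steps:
$H{\left(j \right)} = 0$
$M = -20$ ($M = \left(\left(-2 + 2\right) 0 + 4\right) \left(\left(-5\right) 1\right) = \left(0 \cdot 0 + 4\right) \left(-5\right) = \left(0 + 4\right) \left(-5\right) = 4 \left(-5\right) = -20$)
$G M \left(-36\right) = \left(-38\right) \left(-20\right) \left(-36\right) = 760 \left(-36\right) = -27360$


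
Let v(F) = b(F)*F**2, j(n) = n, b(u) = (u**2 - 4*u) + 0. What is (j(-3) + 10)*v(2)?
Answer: -112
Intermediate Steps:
b(u) = u**2 - 4*u
v(F) = F**3*(-4 + F) (v(F) = (F*(-4 + F))*F**2 = F**3*(-4 + F))
(j(-3) + 10)*v(2) = (-3 + 10)*(2**3*(-4 + 2)) = 7*(8*(-2)) = 7*(-16) = -112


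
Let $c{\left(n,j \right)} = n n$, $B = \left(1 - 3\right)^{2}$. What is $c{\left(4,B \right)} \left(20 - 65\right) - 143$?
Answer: $-863$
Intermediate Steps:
$B = 4$ ($B = \left(-2\right)^{2} = 4$)
$c{\left(n,j \right)} = n^{2}$
$c{\left(4,B \right)} \left(20 - 65\right) - 143 = 4^{2} \left(20 - 65\right) - 143 = 16 \left(20 - 65\right) - 143 = 16 \left(-45\right) - 143 = -720 - 143 = -863$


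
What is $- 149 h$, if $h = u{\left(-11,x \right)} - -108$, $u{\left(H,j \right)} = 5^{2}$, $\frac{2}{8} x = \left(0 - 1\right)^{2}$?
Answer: $-19817$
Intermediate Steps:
$x = 4$ ($x = 4 \left(0 - 1\right)^{2} = 4 \left(-1\right)^{2} = 4 \cdot 1 = 4$)
$u{\left(H,j \right)} = 25$
$h = 133$ ($h = 25 - -108 = 25 + 108 = 133$)
$- 149 h = \left(-149\right) 133 = -19817$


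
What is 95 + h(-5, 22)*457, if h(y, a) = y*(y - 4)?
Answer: 20660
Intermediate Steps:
h(y, a) = y*(-4 + y)
95 + h(-5, 22)*457 = 95 - 5*(-4 - 5)*457 = 95 - 5*(-9)*457 = 95 + 45*457 = 95 + 20565 = 20660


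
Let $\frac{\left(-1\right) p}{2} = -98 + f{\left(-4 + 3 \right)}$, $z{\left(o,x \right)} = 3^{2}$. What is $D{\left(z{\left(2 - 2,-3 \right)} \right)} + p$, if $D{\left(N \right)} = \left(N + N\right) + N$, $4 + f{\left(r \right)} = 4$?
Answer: $223$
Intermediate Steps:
$f{\left(r \right)} = 0$ ($f{\left(r \right)} = -4 + 4 = 0$)
$z{\left(o,x \right)} = 9$
$D{\left(N \right)} = 3 N$ ($D{\left(N \right)} = 2 N + N = 3 N$)
$p = 196$ ($p = - 2 \left(-98 + 0\right) = \left(-2\right) \left(-98\right) = 196$)
$D{\left(z{\left(2 - 2,-3 \right)} \right)} + p = 3 \cdot 9 + 196 = 27 + 196 = 223$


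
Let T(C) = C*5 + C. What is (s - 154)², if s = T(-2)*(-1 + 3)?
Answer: 31684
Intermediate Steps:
T(C) = 6*C (T(C) = 5*C + C = 6*C)
s = -24 (s = (6*(-2))*(-1 + 3) = -12*2 = -24)
(s - 154)² = (-24 - 154)² = (-178)² = 31684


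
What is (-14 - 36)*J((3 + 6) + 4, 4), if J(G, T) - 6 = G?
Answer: -950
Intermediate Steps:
J(G, T) = 6 + G
(-14 - 36)*J((3 + 6) + 4, 4) = (-14 - 36)*(6 + ((3 + 6) + 4)) = -50*(6 + (9 + 4)) = -50*(6 + 13) = -50*19 = -950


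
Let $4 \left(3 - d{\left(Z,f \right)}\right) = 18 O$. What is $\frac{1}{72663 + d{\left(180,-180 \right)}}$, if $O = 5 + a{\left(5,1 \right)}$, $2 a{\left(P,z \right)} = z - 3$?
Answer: $\frac{1}{72648} \approx 1.3765 \cdot 10^{-5}$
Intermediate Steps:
$a{\left(P,z \right)} = - \frac{3}{2} + \frac{z}{2}$ ($a{\left(P,z \right)} = \frac{z - 3}{2} = \frac{-3 + z}{2} = - \frac{3}{2} + \frac{z}{2}$)
$O = 4$ ($O = 5 + \left(- \frac{3}{2} + \frac{1}{2} \cdot 1\right) = 5 + \left(- \frac{3}{2} + \frac{1}{2}\right) = 5 - 1 = 4$)
$d{\left(Z,f \right)} = -15$ ($d{\left(Z,f \right)} = 3 - \frac{18 \cdot 4}{4} = 3 - 18 = -15$)
$\frac{1}{72663 + d{\left(180,-180 \right)}} = \frac{1}{72663 - 15} = \frac{1}{72648}$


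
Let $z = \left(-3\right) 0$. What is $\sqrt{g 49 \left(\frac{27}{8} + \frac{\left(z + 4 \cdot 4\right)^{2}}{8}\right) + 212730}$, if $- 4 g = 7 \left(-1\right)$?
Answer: $\frac{\sqrt{13808858}}{8} \approx 464.5$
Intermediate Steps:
$z = 0$
$g = \frac{7}{4}$ ($g = - \frac{7 \left(-1\right)}{4} = \left(- \frac{1}{4}\right) \left(-7\right) = \frac{7}{4} \approx 1.75$)
$\sqrt{g 49 \left(\frac{27}{8} + \frac{\left(z + 4 \cdot 4\right)^{2}}{8}\right) + 212730} = \sqrt{\frac{7}{4} \cdot 49 \left(\frac{27}{8} + \frac{\left(0 + 4 \cdot 4\right)^{2}}{8}\right) + 212730} = \sqrt{\frac{343 \left(27 \cdot \frac{1}{8} + \left(0 + 16\right)^{2} \cdot \frac{1}{8}\right)}{4} + 212730} = \sqrt{\frac{343 \left(\frac{27}{8} + 16^{2} \cdot \frac{1}{8}\right)}{4} + 212730} = \sqrt{\frac{343 \left(\frac{27}{8} + 256 \cdot \frac{1}{8}\right)}{4} + 212730} = \sqrt{\frac{343 \left(\frac{27}{8} + 32\right)}{4} + 212730} = \sqrt{\frac{343}{4} \cdot \frac{283}{8} + 212730} = \sqrt{\frac{97069}{32} + 212730} = \sqrt{\frac{6904429}{32}} = \frac{\sqrt{13808858}}{8}$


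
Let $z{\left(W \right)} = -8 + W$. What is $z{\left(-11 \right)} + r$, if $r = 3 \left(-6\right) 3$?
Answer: $-73$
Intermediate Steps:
$r = -54$ ($r = \left(-18\right) 3 = -54$)
$z{\left(-11 \right)} + r = \left(-8 - 11\right) - 54 = -19 - 54 = -73$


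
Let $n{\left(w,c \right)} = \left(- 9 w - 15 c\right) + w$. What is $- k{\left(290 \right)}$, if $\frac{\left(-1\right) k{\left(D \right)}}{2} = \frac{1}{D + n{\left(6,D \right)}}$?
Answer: $- \frac{1}{2054} \approx -0.00048685$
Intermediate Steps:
$n{\left(w,c \right)} = - 15 c - 8 w$ ($n{\left(w,c \right)} = \left(- 15 c - 9 w\right) + w = - 15 c - 8 w$)
$k{\left(D \right)} = - \frac{2}{-48 - 14 D}$ ($k{\left(D \right)} = - \frac{2}{D - \left(48 + 15 D\right)} = - \frac{2}{-48 - 14 D}$)
$- k{\left(290 \right)} = - \frac{1}{24 + 7 \cdot 290} = - \frac{1}{24 + 2030} = - \frac{1}{2054}$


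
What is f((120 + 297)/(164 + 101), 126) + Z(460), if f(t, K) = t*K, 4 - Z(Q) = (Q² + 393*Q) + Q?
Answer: -104048998/265 ≈ -3.9264e+5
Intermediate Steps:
Z(Q) = 4 - Q² - 394*Q (Z(Q) = 4 - ((Q² + 393*Q) + Q) = 4 - (Q² + 394*Q) = 4 + (-Q² - 394*Q) = 4 - Q² - 394*Q)
f(t, K) = K*t
f((120 + 297)/(164 + 101), 126) + Z(460) = 126*((120 + 297)/(164 + 101)) + (4 - 1*460² - 394*460) = 126*(417/265) + (4 - 1*211600 - 181240) = 126*(417*(1/265)) + (4 - 211600 - 181240) = 126*(417/265) - 392836 = 52542/265 - 392836 = -104048998/265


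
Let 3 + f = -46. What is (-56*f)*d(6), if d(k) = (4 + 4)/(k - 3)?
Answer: 21952/3 ≈ 7317.3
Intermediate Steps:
f = -49 (f = -3 - 46 = -49)
d(k) = 8/(-3 + k)
(-56*f)*d(6) = (-56*(-49))*(8/(-3 + 6)) = 2744*(8/3) = 21952/3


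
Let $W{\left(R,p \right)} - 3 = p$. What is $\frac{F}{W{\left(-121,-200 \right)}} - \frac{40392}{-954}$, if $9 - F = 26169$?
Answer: $\frac{1828548}{10441} \approx 175.13$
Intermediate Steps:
$F = -26160$ ($F = 9 - 26169 = -26160$)
$W{\left(R,p \right)} = 3 + p$
$\frac{F}{W{\left(-121,-200 \right)}} - \frac{40392}{-954} = - \frac{26160}{3 - 200} - \frac{40392}{-954} = - \frac{26160}{-197} - - \frac{2244}{53} = \left(-26160\right) \left(- \frac{1}{197}\right) + \frac{2244}{53} = \frac{26160}{197} + \frac{2244}{53} = \frac{1828548}{10441}$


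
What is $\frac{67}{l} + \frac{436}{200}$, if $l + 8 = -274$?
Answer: $\frac{6847}{3525} \approx 1.9424$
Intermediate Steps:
$l = -282$ ($l = -8 - 274 = -282$)
$\frac{67}{l} + \frac{436}{200} = \frac{67}{-282} + \frac{436}{200} = 67 \left(- \frac{1}{282}\right) + 436 \cdot \frac{1}{200} = - \frac{67}{282} + \frac{109}{50} = \frac{6847}{3525}$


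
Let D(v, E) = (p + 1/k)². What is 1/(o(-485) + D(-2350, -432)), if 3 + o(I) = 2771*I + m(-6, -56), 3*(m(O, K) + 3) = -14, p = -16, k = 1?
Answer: -3/4031162 ≈ -7.4420e-7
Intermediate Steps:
m(O, K) = -23/3 (m(O, K) = -3 + (⅓)*(-14) = -3 - 14/3 = -23/3)
D(v, E) = 225 (D(v, E) = (-16 + 1/1)² = (-16 + 1)² = (-15)² = 225)
o(I) = -32/3 + 2771*I (o(I) = -3 + (2771*I - 23/3) = -3 + (-23/3 + 2771*I) = -32/3 + 2771*I)
1/(o(-485) + D(-2350, -432)) = 1/((-32/3 + 2771*(-485)) + 225) = 1/((-32/3 - 1343935) + 225) = 1/(-4031837/3 + 225) = 1/(-4031162/3) = -3/4031162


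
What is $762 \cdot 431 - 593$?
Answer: $327829$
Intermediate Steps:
$762 \cdot 431 - 593 = 328422 - 593 = 327829$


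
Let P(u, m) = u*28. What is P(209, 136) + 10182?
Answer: 16034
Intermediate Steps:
P(u, m) = 28*u
P(209, 136) + 10182 = 28*209 + 10182 = 5852 + 10182 = 16034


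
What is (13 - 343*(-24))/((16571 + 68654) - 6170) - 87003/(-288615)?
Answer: 6362648/15681415 ≈ 0.40574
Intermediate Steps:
(13 - 343*(-24))/((16571 + 68654) - 6170) - 87003/(-288615) = (13 + 8232)/(85225 - 6170) - 87003*(-1/288615) = 8245/79055 + 29001/96205 = 8245*(1/79055) + 29001/96205 = 17/163 + 29001/96205 = 6362648/15681415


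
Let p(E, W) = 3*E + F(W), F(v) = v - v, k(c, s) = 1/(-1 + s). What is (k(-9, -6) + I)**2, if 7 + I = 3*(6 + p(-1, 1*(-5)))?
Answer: 169/49 ≈ 3.4490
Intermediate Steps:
F(v) = 0
p(E, W) = 3*E (p(E, W) = 3*E + 0 = 3*E)
I = 2 (I = -7 + 3*(6 + 3*(-1)) = -7 + 3*(6 - 3) = -7 + 3*3 = -7 + 9 = 2)
(k(-9, -6) + I)**2 = (1/(-1 - 6) + 2)**2 = (1/(-7) + 2)**2 = (-1/7 + 2)**2 = (13/7)**2 = 169/49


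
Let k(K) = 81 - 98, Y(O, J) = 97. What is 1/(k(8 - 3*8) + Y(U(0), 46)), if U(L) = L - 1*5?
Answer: 1/80 ≈ 0.012500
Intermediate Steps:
U(L) = -5 + L (U(L) = L - 5 = -5 + L)
k(K) = -17
1/(k(8 - 3*8) + Y(U(0), 46)) = 1/(-17 + 97) = 1/80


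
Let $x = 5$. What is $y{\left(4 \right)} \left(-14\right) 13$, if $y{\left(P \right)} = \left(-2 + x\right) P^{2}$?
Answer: $-8736$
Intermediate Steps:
$y{\left(P \right)} = 3 P^{2}$ ($y{\left(P \right)} = \left(-2 + 5\right) P^{2} = 3 P^{2}$)
$y{\left(4 \right)} \left(-14\right) 13 = 3 \cdot 4^{2} \left(-14\right) 13 = 3 \cdot 16 \left(-14\right) 13 = 48 \left(-14\right) 13 = \left(-672\right) 13 = -8736$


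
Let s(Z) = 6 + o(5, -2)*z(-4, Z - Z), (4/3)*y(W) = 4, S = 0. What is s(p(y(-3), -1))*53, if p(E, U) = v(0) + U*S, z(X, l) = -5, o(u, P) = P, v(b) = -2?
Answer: 848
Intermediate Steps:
y(W) = 3 (y(W) = (¾)*4 = 3)
p(E, U) = -2 (p(E, U) = -2 + U*0 = -2 + 0 = -2)
s(Z) = 16 (s(Z) = 6 - 2*(-5) = 6 + 10 = 16)
s(p(y(-3), -1))*53 = 16*53 = 848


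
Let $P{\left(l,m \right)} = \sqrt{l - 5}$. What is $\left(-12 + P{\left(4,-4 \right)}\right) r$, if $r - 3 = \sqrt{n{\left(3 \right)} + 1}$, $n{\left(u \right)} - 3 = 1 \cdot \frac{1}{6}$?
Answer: $- \frac{\left(12 - i\right) \left(18 + 5 \sqrt{6}\right)}{6} \approx -60.495 + 5.0412 i$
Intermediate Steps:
$n{\left(u \right)} = \frac{19}{6}$ ($n{\left(u \right)} = 3 + 1 \cdot \frac{1}{6} = 3 + \frac{1}{6} = \frac{19}{6}$)
$r = 3 + \frac{5 \sqrt{6}}{6}$ ($r = 3 + \sqrt{\frac{19}{6} + 1} = 3 + \sqrt{\frac{25}{6}} = 3 + \frac{5 \sqrt{6}}{6} \approx 5.0412$)
$P{\left(l,m \right)} = \sqrt{-5 + l}$
$\left(-12 + P{\left(4,-4 \right)}\right) r = \left(-12 + \sqrt{-5 + 4}\right) \left(3 + \frac{5 \sqrt{6}}{6}\right) = \left(-12 + \sqrt{-1}\right) \left(3 + \frac{5 \sqrt{6}}{6}\right) = \left(-12 + i\right) \left(3 + \frac{5 \sqrt{6}}{6}\right)$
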